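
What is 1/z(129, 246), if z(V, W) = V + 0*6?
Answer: 1/129 ≈ 0.0077519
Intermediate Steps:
z(V, W) = V (z(V, W) = V + 0 = V)
1/z(129, 246) = 1/129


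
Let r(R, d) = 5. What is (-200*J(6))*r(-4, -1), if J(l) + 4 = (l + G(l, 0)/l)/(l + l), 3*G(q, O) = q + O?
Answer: 31250/9 ≈ 3472.2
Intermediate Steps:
G(q, O) = O/3 + q/3 (G(q, O) = (q + O)/3 = (O + q)/3 = O/3 + q/3)
J(l) = -4 + (1/3 + l)/(2*l) (J(l) = -4 + (l + ((1/3)*0 + l/3)/l)/(l + l) = -4 + (l + (0 + l/3)/l)/((2*l)) = -4 + (l + (l/3)/l)*(1/(2*l)) = -4 + (l + 1/3)*(1/(2*l)) = -4 + (1/3 + l)*(1/(2*l)) = -4 + (1/3 + l)/(2*l))
(-200*J(6))*r(-4, -1) = -100*(1 - 21*6)/(3*6)*5 = -100*(1 - 126)/(3*6)*5 = -100*(-125)/(3*6)*5 = -200*(-125/36)*5 = (6250/9)*5 = 31250/9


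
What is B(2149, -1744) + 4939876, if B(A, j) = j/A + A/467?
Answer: 4957579379461/1003583 ≈ 4.9399e+6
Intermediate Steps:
B(A, j) = A/467 + j/A (B(A, j) = j/A + A*(1/467) = j/A + A/467 = A/467 + j/A)
B(2149, -1744) + 4939876 = ((1/467)*2149 - 1744/2149) + 4939876 = (2149/467 - 1744*1/2149) + 4939876 = (2149/467 - 1744/2149) + 4939876 = 3803753/1003583 + 4939876 = 4957579379461/1003583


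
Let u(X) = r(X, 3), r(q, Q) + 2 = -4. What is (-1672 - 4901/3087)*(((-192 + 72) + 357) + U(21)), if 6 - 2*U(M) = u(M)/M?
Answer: -8684659565/21609 ≈ -4.0190e+5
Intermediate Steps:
r(q, Q) = -6 (r(q, Q) = -2 - 4 = -6)
u(X) = -6
U(M) = 3 + 3/M (U(M) = 3 - (-3)/M = 3 + 3/M)
(-1672 - 4901/3087)*(((-192 + 72) + 357) + U(21)) = (-1672 - 4901/3087)*(((-192 + 72) + 357) + (3 + 3/21)) = (-1672 - 4901*1/3087)*((-120 + 357) + (3 + 3*(1/21))) = (-1672 - 4901/3087)*(237 + (3 + ⅐)) = -5166365*(237 + 22/7)/3087 = -5166365/3087*1681/7 = -8684659565/21609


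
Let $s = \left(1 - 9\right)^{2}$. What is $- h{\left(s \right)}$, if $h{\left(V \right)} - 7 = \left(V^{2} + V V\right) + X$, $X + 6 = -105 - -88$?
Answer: $-8176$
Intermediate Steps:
$X = -23$ ($X = -6 - 17 = -23$)
$s = 64$ ($s = \left(1 - 9\right)^{2} = \left(-8\right)^{2} = 64$)
$h{\left(V \right)} = -16 + 2 V^{2}$ ($h{\left(V \right)} = 7 - \left(23 - V^{2} - V V\right) = 7 + \left(\left(V^{2} + V^{2}\right) - 23\right) = 7 + \left(2 V^{2} - 23\right) = 7 + \left(-23 + 2 V^{2}\right) = -16 + 2 V^{2}$)
$- h{\left(s \right)} = - (-16 + 2 \cdot 64^{2}) = - (-16 + 2 \cdot 4096) = - (-16 + 8192) = \left(-1\right) 8176 = -8176$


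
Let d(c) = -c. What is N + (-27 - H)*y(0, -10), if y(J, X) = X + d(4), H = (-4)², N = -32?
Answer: 570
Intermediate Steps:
H = 16
y(J, X) = -4 + X (y(J, X) = X - 1*4 = X - 4 = -4 + X)
N + (-27 - H)*y(0, -10) = -32 + (-27 - 1*16)*(-4 - 10) = -32 + (-27 - 16)*(-14) = -32 - 43*(-14) = -32 + 602 = 570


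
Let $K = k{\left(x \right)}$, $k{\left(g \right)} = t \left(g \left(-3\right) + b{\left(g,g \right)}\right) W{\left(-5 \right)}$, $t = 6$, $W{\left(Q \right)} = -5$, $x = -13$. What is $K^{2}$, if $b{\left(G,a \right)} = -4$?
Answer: $1102500$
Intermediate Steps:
$k{\left(g \right)} = 120 + 90 g$ ($k{\left(g \right)} = 6 \left(g \left(-3\right) - 4\right) \left(-5\right) = 6 \left(- 3 g - 4\right) \left(-5\right) = 6 \left(-4 - 3 g\right) \left(-5\right) = \left(-24 - 18 g\right) \left(-5\right) = 120 + 90 g$)
$K = -1050$ ($K = 120 + 90 \left(-13\right) = 120 - 1170 = -1050$)
$K^{2} = \left(-1050\right)^{2} = 1102500$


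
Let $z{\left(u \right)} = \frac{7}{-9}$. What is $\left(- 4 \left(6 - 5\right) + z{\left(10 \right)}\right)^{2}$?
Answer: $\frac{1849}{81} \approx 22.827$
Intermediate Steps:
$z{\left(u \right)} = - \frac{7}{9}$ ($z{\left(u \right)} = 7 \left(- \frac{1}{9}\right) = - \frac{7}{9}$)
$\left(- 4 \left(6 - 5\right) + z{\left(10 \right)}\right)^{2} = \left(- 4 \left(6 - 5\right) - \frac{7}{9}\right)^{2} = \left(\left(-4\right) 1 - \frac{7}{9}\right)^{2} = \left(-4 - \frac{7}{9}\right)^{2} = \left(- \frac{43}{9}\right)^{2} = \frac{1849}{81}$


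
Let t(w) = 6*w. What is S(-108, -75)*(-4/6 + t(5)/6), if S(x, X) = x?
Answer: -468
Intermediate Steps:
S(-108, -75)*(-4/6 + t(5)/6) = -108*(-4/6 + (6*5)/6) = -108*(-4*⅙ + 30*(⅙)) = -108*(-⅔ + 5) = -108*13/3 = -468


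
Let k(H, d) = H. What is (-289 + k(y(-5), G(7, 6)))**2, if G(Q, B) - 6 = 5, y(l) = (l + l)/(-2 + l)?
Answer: 4052169/49 ≈ 82697.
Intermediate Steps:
y(l) = 2*l/(-2 + l) (y(l) = (2*l)/(-2 + l) = 2*l/(-2 + l))
G(Q, B) = 11 (G(Q, B) = 6 + 5 = 11)
(-289 + k(y(-5), G(7, 6)))**2 = (-289 + 2*(-5)/(-2 - 5))**2 = (-289 + 2*(-5)/(-7))**2 = (-289 + 2*(-5)*(-1/7))**2 = (-289 + 10/7)**2 = (-2013/7)**2 = 4052169/49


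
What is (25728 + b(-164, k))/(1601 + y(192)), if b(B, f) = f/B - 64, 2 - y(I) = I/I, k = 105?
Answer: 4208791/262728 ≈ 16.020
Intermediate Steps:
y(I) = 1 (y(I) = 2 - I/I = 2 - 1*1 = 2 - 1 = 1)
b(B, f) = -64 + f/B
(25728 + b(-164, k))/(1601 + y(192)) = (25728 + (-64 + 105/(-164)))/(1601 + 1) = (25728 + (-64 + 105*(-1/164)))/1602 = (25728 + (-64 - 105/164))*(1/1602) = (25728 - 10601/164)*(1/1602) = (4208791/164)*(1/1602) = 4208791/262728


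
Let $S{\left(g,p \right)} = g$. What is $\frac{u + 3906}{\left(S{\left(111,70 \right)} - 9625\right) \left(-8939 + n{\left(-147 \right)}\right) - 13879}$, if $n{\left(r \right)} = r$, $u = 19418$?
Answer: $\frac{23324}{86430325} \approx 0.00026986$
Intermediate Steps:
$\frac{u + 3906}{\left(S{\left(111,70 \right)} - 9625\right) \left(-8939 + n{\left(-147 \right)}\right) - 13879} = \frac{19418 + 3906}{\left(111 - 9625\right) \left(-8939 - 147\right) - 13879} = \frac{23324}{\left(-9514\right) \left(-9086\right) - 13879} = \frac{23324}{86444204 - 13879} = \frac{23324}{86430325}$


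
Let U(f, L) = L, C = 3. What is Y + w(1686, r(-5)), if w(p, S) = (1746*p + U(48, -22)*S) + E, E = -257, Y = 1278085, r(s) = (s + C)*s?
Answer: 4221364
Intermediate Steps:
r(s) = s*(3 + s) (r(s) = (s + 3)*s = (3 + s)*s = s*(3 + s))
w(p, S) = -257 - 22*S + 1746*p (w(p, S) = (1746*p - 22*S) - 257 = (-22*S + 1746*p) - 257 = -257 - 22*S + 1746*p)
Y + w(1686, r(-5)) = 1278085 + (-257 - (-110)*(3 - 5) + 1746*1686) = 1278085 + (-257 - (-110)*(-2) + 2943756) = 1278085 + (-257 - 22*10 + 2943756) = 1278085 + (-257 - 220 + 2943756) = 1278085 + 2943279 = 4221364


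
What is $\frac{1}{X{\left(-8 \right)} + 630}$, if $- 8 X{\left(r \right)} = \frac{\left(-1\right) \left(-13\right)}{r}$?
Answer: $\frac{64}{40333} \approx 0.0015868$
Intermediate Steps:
$X{\left(r \right)} = - \frac{13}{8 r}$ ($X{\left(r \right)} = - \frac{\left(-1\right) \left(-13\right) \frac{1}{r}}{8} = - \frac{13 \frac{1}{r}}{8} = - \frac{13}{8 r}$)
$\frac{1}{X{\left(-8 \right)} + 630} = \frac{1}{- \frac{13}{8 \left(-8\right)} + 630} = \frac{1}{\left(- \frac{13}{8}\right) \left(- \frac{1}{8}\right) + 630} = \frac{1}{\frac{13}{64} + 630} = \frac{1}{\frac{40333}{64}} = \frac{64}{40333}$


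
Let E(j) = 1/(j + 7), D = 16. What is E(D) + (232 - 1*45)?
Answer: 4302/23 ≈ 187.04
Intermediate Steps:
E(j) = 1/(7 + j)
E(D) + (232 - 1*45) = 1/(7 + 16) + (232 - 1*45) = 1/23 + (232 - 45) = 1/23 + 187 = 4302/23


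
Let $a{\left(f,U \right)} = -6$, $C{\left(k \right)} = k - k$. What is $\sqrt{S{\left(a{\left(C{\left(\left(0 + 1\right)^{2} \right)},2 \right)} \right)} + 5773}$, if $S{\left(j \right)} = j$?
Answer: $\sqrt{5767} \approx 75.941$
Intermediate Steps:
$C{\left(k \right)} = 0$
$\sqrt{S{\left(a{\left(C{\left(\left(0 + 1\right)^{2} \right)},2 \right)} \right)} + 5773} = \sqrt{-6 + 5773} = \sqrt{5767}$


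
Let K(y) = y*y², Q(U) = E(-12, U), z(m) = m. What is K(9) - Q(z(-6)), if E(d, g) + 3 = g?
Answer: 738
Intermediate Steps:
E(d, g) = -3 + g
Q(U) = -3 + U
K(y) = y³
K(9) - Q(z(-6)) = 9³ - (-3 - 6) = 729 - 1*(-9) = 729 + 9 = 738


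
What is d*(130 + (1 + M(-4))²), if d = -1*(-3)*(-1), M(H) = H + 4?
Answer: -393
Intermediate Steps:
M(H) = 4 + H
d = -3 (d = 3*(-1) = -3)
d*(130 + (1 + M(-4))²) = -3*(130 + (1 + (4 - 4))²) = -3*(130 + (1 + 0)²) = -3*(130 + 1²) = -3*(130 + 1) = -3*131 = -393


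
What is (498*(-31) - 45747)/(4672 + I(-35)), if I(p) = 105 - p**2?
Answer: -20395/1184 ≈ -17.225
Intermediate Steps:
(498*(-31) - 45747)/(4672 + I(-35)) = (498*(-31) - 45747)/(4672 + (105 - 1*(-35)**2)) = (-15438 - 45747)/(4672 + (105 - 1*1225)) = -61185/(4672 + (105 - 1225)) = -61185/(4672 - 1120) = -61185/3552 = -61185*1/3552 = -20395/1184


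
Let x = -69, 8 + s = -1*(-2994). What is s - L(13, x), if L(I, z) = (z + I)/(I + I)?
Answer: 38846/13 ≈ 2988.2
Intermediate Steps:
s = 2986 (s = -8 - 1*(-2994) = -8 + 2994 = 2986)
L(I, z) = (I + z)/(2*I) (L(I, z) = (I + z)/((2*I)) = (I + z)*(1/(2*I)) = (I + z)/(2*I))
s - L(13, x) = 2986 - (13 - 69)/(2*13) = 2986 - (-56)/(2*13) = 2986 - 1*(-28/13) = 2986 + 28/13 = 38846/13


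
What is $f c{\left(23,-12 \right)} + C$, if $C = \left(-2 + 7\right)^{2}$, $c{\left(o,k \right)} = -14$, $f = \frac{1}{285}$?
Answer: $\frac{7111}{285} \approx 24.951$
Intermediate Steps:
$f = \frac{1}{285} \approx 0.0035088$
$C = 25$ ($C = 5^{2} = 25$)
$f c{\left(23,-12 \right)} + C = \frac{1}{285} \left(-14\right) + 25 = - \frac{14}{285} + 25 = \frac{7111}{285}$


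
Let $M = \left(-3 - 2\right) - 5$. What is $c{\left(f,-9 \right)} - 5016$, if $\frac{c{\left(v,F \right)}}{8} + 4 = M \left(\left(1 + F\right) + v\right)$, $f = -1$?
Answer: $-4328$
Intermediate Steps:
$M = -10$ ($M = -5 - 5 = -10$)
$c{\left(v,F \right)} = -112 - 80 F - 80 v$ ($c{\left(v,F \right)} = -32 + 8 \left(- 10 \left(\left(1 + F\right) + v\right)\right) = -32 + 8 \left(- 10 \left(1 + F + v\right)\right) = -32 + 8 \left(-10 - 10 F - 10 v\right) = -32 - \left(80 + 80 F + 80 v\right) = -112 - 80 F - 80 v$)
$c{\left(f,-9 \right)} - 5016 = \left(-112 - -720 - -80\right) - 5016 = \left(-112 + 720 + 80\right) - 5016 = 688 - 5016 = -4328$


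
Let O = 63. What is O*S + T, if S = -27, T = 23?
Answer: -1678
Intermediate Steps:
O*S + T = 63*(-27) + 23 = -1701 + 23 = -1678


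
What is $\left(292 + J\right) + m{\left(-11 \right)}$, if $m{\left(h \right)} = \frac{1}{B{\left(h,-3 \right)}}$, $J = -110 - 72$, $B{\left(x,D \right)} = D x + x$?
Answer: $\frac{2421}{22} \approx 110.05$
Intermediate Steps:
$B{\left(x,D \right)} = x + D x$
$J = -182$ ($J = -110 - 72 = -182$)
$m{\left(h \right)} = - \frac{1}{2 h}$ ($m{\left(h \right)} = \frac{1}{h \left(1 - 3\right)} = \frac{1}{h \left(-2\right)} = \frac{1}{\left(-2\right) h} = - \frac{1}{2 h}$)
$\left(292 + J\right) + m{\left(-11 \right)} = \left(292 - 182\right) - \frac{1}{2 \left(-11\right)} = 110 - - \frac{1}{22} = 110 + \frac{1}{22} = \frac{2421}{22}$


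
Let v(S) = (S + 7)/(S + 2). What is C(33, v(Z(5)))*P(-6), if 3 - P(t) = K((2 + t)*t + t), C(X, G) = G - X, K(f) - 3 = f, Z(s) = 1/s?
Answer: 5886/11 ≈ 535.09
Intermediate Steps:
K(f) = 3 + f
v(S) = (7 + S)/(2 + S)
P(t) = -t - t*(2 + t) (P(t) = 3 - (3 + ((2 + t)*t + t)) = 3 - (3 + (t*(2 + t) + t)) = 3 - (3 + (t + t*(2 + t))) = 3 - (3 + t + t*(2 + t)) = 3 + (-3 - t - t*(2 + t)) = -t - t*(2 + t))
C(33, v(Z(5)))*P(-6) = ((7 + 1/5)/(2 + 1/5) - 1*33)*(-1*(-6)*(3 - 6)) = ((7 + ⅕)/(2 + ⅕) - 33)*(-1*(-6)*(-3)) = ((36/5)/(11/5) - 33)*(-18) = ((5/11)*(36/5) - 33)*(-18) = (36/11 - 33)*(-18) = -327/11*(-18) = 5886/11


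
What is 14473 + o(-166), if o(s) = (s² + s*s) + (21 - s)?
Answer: 69772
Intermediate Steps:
o(s) = 21 - s + 2*s² (o(s) = (s² + s²) + (21 - s) = 2*s² + (21 - s) = 21 - s + 2*s²)
14473 + o(-166) = 14473 + (21 - 1*(-166) + 2*(-166)²) = 14473 + (21 + 166 + 2*27556) = 14473 + (21 + 166 + 55112) = 14473 + 55299 = 69772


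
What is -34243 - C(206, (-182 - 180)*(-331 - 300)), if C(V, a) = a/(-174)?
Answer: -2864930/87 ≈ -32930.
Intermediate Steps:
C(V, a) = -a/174 (C(V, a) = a*(-1/174) = -a/174)
-34243 - C(206, (-182 - 180)*(-331 - 300)) = -34243 - (-1)*(-182 - 180)*(-331 - 300)/174 = -34243 - (-1)*(-362*(-631))/174 = -34243 - (-1)*228422/174 = -34243 - 1*(-114211/87) = -34243 + 114211/87 = -2864930/87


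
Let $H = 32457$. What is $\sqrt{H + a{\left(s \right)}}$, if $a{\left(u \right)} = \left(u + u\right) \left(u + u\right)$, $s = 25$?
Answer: $\sqrt{34957} \approx 186.97$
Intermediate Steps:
$a{\left(u \right)} = 4 u^{2}$ ($a{\left(u \right)} = 2 u 2 u = 4 u^{2}$)
$\sqrt{H + a{\left(s \right)}} = \sqrt{32457 + 4 \cdot 25^{2}} = \sqrt{32457 + 4 \cdot 625} = \sqrt{32457 + 2500} = \sqrt{34957}$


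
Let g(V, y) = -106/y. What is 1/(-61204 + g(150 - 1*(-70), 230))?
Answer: -115/7038513 ≈ -1.6339e-5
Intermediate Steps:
1/(-61204 + g(150 - 1*(-70), 230)) = 1/(-61204 - 106/230) = 1/(-61204 - 106*1/230) = 1/(-61204 - 53/115) = 1/(-7038513/115) = -115/7038513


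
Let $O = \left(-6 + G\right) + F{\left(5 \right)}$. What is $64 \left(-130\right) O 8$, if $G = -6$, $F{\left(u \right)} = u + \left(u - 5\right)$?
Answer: $465920$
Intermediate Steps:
$F{\left(u \right)} = -5 + 2 u$ ($F{\left(u \right)} = u + \left(-5 + u\right) = -5 + 2 u$)
$O = -7$ ($O = \left(-6 - 6\right) + \left(-5 + 2 \cdot 5\right) = -12 + \left(-5 + 10\right) = -12 + 5 = -7$)
$64 \left(-130\right) O 8 = 64 \left(-130\right) \left(\left(-7\right) 8\right) = \left(-8320\right) \left(-56\right) = 465920$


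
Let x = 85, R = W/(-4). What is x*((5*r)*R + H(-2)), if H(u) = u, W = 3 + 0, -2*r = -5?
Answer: -7735/8 ≈ -966.88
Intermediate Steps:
r = 5/2 (r = -½*(-5) = 5/2 ≈ 2.5000)
W = 3
R = -¾ (R = 3/(-4) = 3*(-¼) = -¾ ≈ -0.75000)
x*((5*r)*R + H(-2)) = 85*((5*(5/2))*(-¾) - 2) = 85*((25/2)*(-¾) - 2) = 85*(-75/8 - 2) = 85*(-91/8) = -7735/8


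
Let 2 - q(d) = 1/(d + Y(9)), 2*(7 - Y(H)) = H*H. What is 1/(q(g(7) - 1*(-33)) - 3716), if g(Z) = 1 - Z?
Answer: -13/48280 ≈ -0.00026926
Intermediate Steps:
Y(H) = 7 - H**2/2 (Y(H) = 7 - H*H/2 = 7 - H**2/2)
q(d) = 2 - 1/(-67/2 + d) (q(d) = 2 - 1/(d + (7 - 1/2*9**2)) = 2 - 1/(d + (7 - 1/2*81)) = 2 - 1/(d + (7 - 81/2)) = 2 - 1/(d - 67/2) = 2 - 1/(-67/2 + d))
1/(q(g(7) - 1*(-33)) - 3716) = 1/(4*(-34 + ((1 - 1*7) - 1*(-33)))/(-67 + 2*((1 - 1*7) - 1*(-33))) - 3716) = 1/(4*(-34 + ((1 - 7) + 33))/(-67 + 2*((1 - 7) + 33)) - 3716) = 1/(4*(-34 + (-6 + 33))/(-67 + 2*(-6 + 33)) - 3716) = 1/(4*(-34 + 27)/(-67 + 2*27) - 3716) = 1/(4*(-7)/(-67 + 54) - 3716) = 1/(4*(-7)/(-13) - 3716) = 1/(4*(-1/13)*(-7) - 3716) = 1/(28/13 - 3716) = 1/(-48280/13) = -13/48280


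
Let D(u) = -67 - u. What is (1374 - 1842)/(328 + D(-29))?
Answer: -234/145 ≈ -1.6138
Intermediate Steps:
(1374 - 1842)/(328 + D(-29)) = (1374 - 1842)/(328 + (-67 - 1*(-29))) = -468/(328 + (-67 + 29)) = -468/(328 - 38) = -468/290 = -468*1/290 = -234/145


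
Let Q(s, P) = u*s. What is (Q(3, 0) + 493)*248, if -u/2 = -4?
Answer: 128216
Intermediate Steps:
u = 8 (u = -2*(-4) = 8)
Q(s, P) = 8*s
(Q(3, 0) + 493)*248 = (8*3 + 493)*248 = (24 + 493)*248 = 517*248 = 128216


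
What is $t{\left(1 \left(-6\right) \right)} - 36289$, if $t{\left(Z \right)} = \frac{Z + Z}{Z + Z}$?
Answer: $-36288$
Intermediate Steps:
$t{\left(Z \right)} = 1$ ($t{\left(Z \right)} = \frac{2 Z}{2 Z} = 2 Z \frac{1}{2 Z} = 1$)
$t{\left(1 \left(-6\right) \right)} - 36289 = 1 - 36289 = -36288$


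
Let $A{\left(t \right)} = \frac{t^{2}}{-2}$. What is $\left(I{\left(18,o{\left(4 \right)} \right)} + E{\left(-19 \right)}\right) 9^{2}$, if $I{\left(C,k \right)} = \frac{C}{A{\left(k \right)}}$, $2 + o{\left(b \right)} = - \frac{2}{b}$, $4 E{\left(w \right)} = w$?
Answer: $- \frac{85131}{100} \approx -851.31$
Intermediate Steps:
$E{\left(w \right)} = \frac{w}{4}$
$o{\left(b \right)} = -2 - \frac{2}{b}$
$A{\left(t \right)} = - \frac{t^{2}}{2}$ ($A{\left(t \right)} = t^{2} \left(- \frac{1}{2}\right) = - \frac{t^{2}}{2}$)
$I{\left(C,k \right)} = - \frac{2 C}{k^{2}}$ ($I{\left(C,k \right)} = \frac{C}{\left(- \frac{1}{2}\right) k^{2}} = C \left(- \frac{2}{k^{2}}\right) = - \frac{2 C}{k^{2}}$)
$\left(I{\left(18,o{\left(4 \right)} \right)} + E{\left(-19 \right)}\right) 9^{2} = \left(\left(-2\right) 18 \frac{1}{\left(-2 - \frac{2}{4}\right)^{2}} + \frac{1}{4} \left(-19\right)\right) 9^{2} = \left(\left(-2\right) 18 \frac{1}{\left(-2 - \frac{1}{2}\right)^{2}} - \frac{19}{4}\right) 81 = \left(\left(-2\right) 18 \frac{1}{\frac{25}{4}} - \frac{19}{4}\right) 81 = \left(\left(-2\right) 18 \cdot \frac{4}{25} - \frac{19}{4}\right) 81 = \left(- \frac{144}{25} - \frac{19}{4}\right) 81 = \left(- \frac{1051}{100}\right) 81 = - \frac{85131}{100}$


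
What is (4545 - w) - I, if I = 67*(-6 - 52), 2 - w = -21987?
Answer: -13558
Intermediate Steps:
w = 21989 (w = 2 - 1*(-21987) = 2 + 21987 = 21989)
I = -3886 (I = 67*(-58) = -3886)
(4545 - w) - I = (4545 - 1*21989) - 1*(-3886) = (4545 - 21989) + 3886 = -17444 + 3886 = -13558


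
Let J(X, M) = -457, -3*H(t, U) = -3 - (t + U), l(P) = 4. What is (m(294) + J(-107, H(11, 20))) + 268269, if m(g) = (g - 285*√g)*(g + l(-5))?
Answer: 355424 - 594510*√6 ≈ -1.1008e+6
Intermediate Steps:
H(t, U) = 1 + U/3 + t/3 (H(t, U) = -(-3 - (t + U))/3 = -(-3 - (U + t))/3 = -(-3 + (-U - t))/3 = -(-3 - U - t)/3 = 1 + U/3 + t/3)
m(g) = (4 + g)*(g - 285*√g) (m(g) = (g - 285*√g)*(g + 4) = (g - 285*√g)*(4 + g) = (4 + g)*(g - 285*√g))
(m(294) + J(-107, H(11, 20))) + 268269 = ((294² - 7980*√6 - 586530*√6 + 4*294) - 457) + 268269 = ((86436 - 7980*√6 - 586530*√6 + 1176) - 457) + 268269 = ((87612 - 594510*√6) - 457) + 268269 = (87155 - 594510*√6) + 268269 = 355424 - 594510*√6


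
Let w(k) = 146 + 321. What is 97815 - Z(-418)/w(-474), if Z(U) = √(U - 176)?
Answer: 97815 - 3*I*√66/467 ≈ 97815.0 - 0.052189*I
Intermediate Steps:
w(k) = 467
Z(U) = √(-176 + U)
97815 - Z(-418)/w(-474) = 97815 - √(-176 - 418)/467 = 97815 - √(-594)/467 = 97815 - 3*I*√66/467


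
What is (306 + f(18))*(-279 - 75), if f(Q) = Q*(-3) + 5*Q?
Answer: -121068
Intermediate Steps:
f(Q) = 2*Q (f(Q) = -3*Q + 5*Q = 2*Q)
(306 + f(18))*(-279 - 75) = (306 + 2*18)*(-279 - 75) = (306 + 36)*(-354) = 342*(-354) = -121068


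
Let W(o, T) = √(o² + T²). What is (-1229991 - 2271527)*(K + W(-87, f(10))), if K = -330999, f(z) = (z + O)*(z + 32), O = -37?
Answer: 1158998956482 - 52522770*√5749 ≈ 1.1550e+12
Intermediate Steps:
f(z) = (-37 + z)*(32 + z) (f(z) = (z - 37)*(z + 32) = (-37 + z)*(32 + z))
W(o, T) = √(T² + o²)
(-1229991 - 2271527)*(K + W(-87, f(10))) = (-1229991 - 2271527)*(-330999 + √((-1184 + 10² - 5*10)² + (-87)²)) = -3501518*(-330999 + √((-1184 + 100 - 50)² + 7569)) = -3501518*(-330999 + √((-1134)² + 7569)) = -3501518*(-330999 + √(1285956 + 7569)) = -3501518*(-330999 + √1293525) = -3501518*(-330999 + 15*√5749) = 1158998956482 - 52522770*√5749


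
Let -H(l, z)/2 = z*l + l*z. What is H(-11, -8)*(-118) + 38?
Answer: 41574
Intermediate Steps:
H(l, z) = -4*l*z (H(l, z) = -2*(z*l + l*z) = -2*(l*z + l*z) = -4*l*z)
H(-11, -8)*(-118) + 38 = -4*(-11)*(-8)*(-118) + 38 = -352*(-118) + 38 = 41536 + 38 = 41574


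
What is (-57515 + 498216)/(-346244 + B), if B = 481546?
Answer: 440701/135302 ≈ 3.2572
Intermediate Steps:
(-57515 + 498216)/(-346244 + B) = (-57515 + 498216)/(-346244 + 481546) = 440701/135302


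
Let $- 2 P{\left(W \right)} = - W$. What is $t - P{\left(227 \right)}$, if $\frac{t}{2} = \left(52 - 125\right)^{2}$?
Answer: $\frac{21089}{2} \approx 10545.0$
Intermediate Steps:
$P{\left(W \right)} = \frac{W}{2}$ ($P{\left(W \right)} = - \frac{\left(-1\right) W}{2} = \frac{W}{2}$)
$t = 10658$ ($t = 2 \left(52 - 125\right)^{2} = 2 \left(-73\right)^{2} = 2 \cdot 5329 = 10658$)
$t - P{\left(227 \right)} = 10658 - \frac{1}{2} \cdot 227 = 10658 - \frac{227}{2} = \frac{21089}{2}$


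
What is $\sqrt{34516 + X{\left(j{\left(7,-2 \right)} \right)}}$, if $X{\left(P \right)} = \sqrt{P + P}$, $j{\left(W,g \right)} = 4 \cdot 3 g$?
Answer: $2 \sqrt{8629 + i \sqrt{3}} \approx 185.78 + 0.018646 i$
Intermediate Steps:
$j{\left(W,g \right)} = 12 g$
$X{\left(P \right)} = \sqrt{2} \sqrt{P}$ ($X{\left(P \right)} = \sqrt{2 P} = \sqrt{2} \sqrt{P}$)
$\sqrt{34516 + X{\left(j{\left(7,-2 \right)} \right)}} = \sqrt{34516 + \sqrt{2} \sqrt{12 \left(-2\right)}} = \sqrt{34516 + \sqrt{2} \sqrt{-24}} = \sqrt{34516 + \sqrt{2} \cdot 2 i \sqrt{6}} = \sqrt{34516 + 4 i \sqrt{3}}$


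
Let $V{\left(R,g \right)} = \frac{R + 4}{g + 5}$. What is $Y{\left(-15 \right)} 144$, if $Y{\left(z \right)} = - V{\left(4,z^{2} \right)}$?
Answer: $- \frac{576}{115} \approx -5.0087$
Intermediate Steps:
$V{\left(R,g \right)} = \frac{4 + R}{5 + g}$
$Y{\left(z \right)} = - \frac{8}{5 + z^{2}}$ ($Y{\left(z \right)} = - \frac{4 + 4}{5 + z^{2}} = - \frac{8}{5 + z^{2}}$)
$Y{\left(-15 \right)} 144 = - \frac{8}{5 + \left(-15\right)^{2}} \cdot 144 = - \frac{8}{5 + 225} \cdot 144 = - \frac{8}{230} \cdot 144 = \left(-8\right) \frac{1}{230} \cdot 144 = \left(- \frac{4}{115}\right) 144 = - \frac{576}{115}$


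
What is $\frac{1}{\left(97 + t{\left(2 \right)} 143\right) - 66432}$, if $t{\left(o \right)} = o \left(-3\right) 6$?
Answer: $- \frac{1}{71483} \approx -1.3989 \cdot 10^{-5}$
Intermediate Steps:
$t{\left(o \right)} = - 18 o$ ($t{\left(o \right)} = - 3 o 6 = - 18 o$)
$\frac{1}{\left(97 + t{\left(2 \right)} 143\right) - 66432} = \frac{1}{\left(97 + \left(-18\right) 2 \cdot 143\right) - 66432} = \frac{1}{\left(97 - 5148\right) - 66432} = \frac{1}{-5051 - 66432} = \frac{1}{-71483} = - \frac{1}{71483}$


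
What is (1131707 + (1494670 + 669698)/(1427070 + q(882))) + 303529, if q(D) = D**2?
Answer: 527448155492/367499 ≈ 1.4352e+6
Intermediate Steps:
(1131707 + (1494670 + 669698)/(1427070 + q(882))) + 303529 = (1131707 + (1494670 + 669698)/(1427070 + 882**2)) + 303529 = (1131707 + 2164368/(1427070 + 777924)) + 303529 = (1131707 + 2164368/2204994) + 303529 = (1131707 + 2164368*(1/2204994)) + 303529 = (1131707 + 360728/367499) + 303529 = 415901551521/367499 + 303529 = 527448155492/367499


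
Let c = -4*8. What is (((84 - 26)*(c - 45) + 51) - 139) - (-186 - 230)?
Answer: -4138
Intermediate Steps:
c = -32
(((84 - 26)*(c - 45) + 51) - 139) - (-186 - 230) = (((84 - 26)*(-32 - 45) + 51) - 139) - (-186 - 230) = ((58*(-77) + 51) - 139) - 1*(-416) = ((-4466 + 51) - 139) + 416 = (-4415 - 139) + 416 = -4554 + 416 = -4138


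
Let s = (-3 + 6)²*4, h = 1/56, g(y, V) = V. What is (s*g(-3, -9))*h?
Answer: -81/14 ≈ -5.7857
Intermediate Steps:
h = 1/56 ≈ 0.017857
s = 36 (s = 3²*4 = 9*4 = 36)
(s*g(-3, -9))*h = (36*(-9))*(1/56) = -324*1/56 = -81/14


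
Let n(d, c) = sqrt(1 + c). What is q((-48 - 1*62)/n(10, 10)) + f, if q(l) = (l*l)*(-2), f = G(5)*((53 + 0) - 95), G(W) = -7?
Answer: -1906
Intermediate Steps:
f = 294 (f = -7*((53 + 0) - 95) = -7*(53 - 95) = -7*(-42) = 294)
q(l) = -2*l**2 (q(l) = l**2*(-2) = -2*l**2)
q((-48 - 1*62)/n(10, 10)) + f = -2*(-48 - 1*62)**2/(1 + 10) + 294 = -2*(-48 - 62)**2/11 + 294 = -2*(-10*sqrt(11))**2 + 294 = -2*1100 + 294 = -2200 + 294 = -1906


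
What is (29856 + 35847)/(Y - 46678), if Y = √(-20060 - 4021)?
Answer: -3066884634/2178859765 - 65703*I*√24081/2178859765 ≈ -1.4076 - 0.0046794*I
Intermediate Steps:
Y = I*√24081 (Y = √(-24081) = I*√24081 ≈ 155.18*I)
(29856 + 35847)/(Y - 46678) = (29856 + 35847)/(I*√24081 - 46678) = 65703/(-46678 + I*√24081)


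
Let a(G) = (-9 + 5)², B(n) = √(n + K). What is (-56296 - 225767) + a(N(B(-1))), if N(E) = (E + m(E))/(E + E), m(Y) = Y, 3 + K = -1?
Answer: -282047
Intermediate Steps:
K = -4 (K = -3 - 1 = -4)
B(n) = √(-4 + n) (B(n) = √(n - 4) = √(-4 + n))
N(E) = 1 (N(E) = (E + E)/(E + E) = (2*E)/((2*E)) = (2*E)*(1/(2*E)) = 1)
a(G) = 16 (a(G) = (-4)² = 16)
(-56296 - 225767) + a(N(B(-1))) = (-56296 - 225767) + 16 = -282063 + 16 = -282047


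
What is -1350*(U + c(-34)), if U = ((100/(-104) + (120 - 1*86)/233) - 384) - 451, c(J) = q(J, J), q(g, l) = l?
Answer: 3556806525/3029 ≈ 1.1743e+6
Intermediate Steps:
c(J) = J
U = -5063371/6058 (U = ((100*(-1/104) + (120 - 86)*(1/233)) - 384) - 451 = ((-25/26 + 34*(1/233)) - 384) - 451 = ((-25/26 + 34/233) - 384) - 451 = (-4941/6058 - 384) - 451 = -2331213/6058 - 451 = -5063371/6058 ≈ -835.82)
-1350*(U + c(-34)) = -1350*(-5063371/6058 - 34) = -1350*(-5269343/6058) = 3556806525/3029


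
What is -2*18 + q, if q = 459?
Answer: 423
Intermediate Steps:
-2*18 + q = -2*18 + 459 = -36 + 459 = 423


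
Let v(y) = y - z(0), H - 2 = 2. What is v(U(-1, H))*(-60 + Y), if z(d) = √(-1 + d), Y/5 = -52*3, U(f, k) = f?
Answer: 840 + 840*I ≈ 840.0 + 840.0*I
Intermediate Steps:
H = 4 (H = 2 + 2 = 4)
Y = -780 (Y = 5*(-52*3) = 5*(-156) = -780)
v(y) = y - I (v(y) = y - √(-1 + 0) = y - √(-1) = y - I)
v(U(-1, H))*(-60 + Y) = (-1 - I)*(-60 - 780) = (-1 - I)*(-840) = 840 + 840*I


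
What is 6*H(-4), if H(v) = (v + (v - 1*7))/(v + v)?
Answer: 45/4 ≈ 11.250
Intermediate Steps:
H(v) = (-7 + 2*v)/(2*v) (H(v) = (v + (v - 7))/((2*v)) = (v + (-7 + v))*(1/(2*v)) = (-7 + 2*v)*(1/(2*v)) = (-7 + 2*v)/(2*v))
6*H(-4) = 6*((-7/2 - 4)/(-4)) = 6*(-1/4*(-15/2)) = 6*(15/8) = 45/4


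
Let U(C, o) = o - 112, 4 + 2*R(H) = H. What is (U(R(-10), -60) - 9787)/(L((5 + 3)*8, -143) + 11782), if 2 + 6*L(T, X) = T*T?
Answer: -29877/37393 ≈ -0.79900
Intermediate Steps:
R(H) = -2 + H/2
U(C, o) = -112 + o
L(T, X) = -⅓ + T²/6 (L(T, X) = -⅓ + (T*T)/6 = -⅓ + T²/6)
(U(R(-10), -60) - 9787)/(L((5 + 3)*8, -143) + 11782) = ((-112 - 60) - 9787)/((-⅓ + ((5 + 3)*8)²/6) + 11782) = (-172 - 9787)/((-⅓ + (8*8)²/6) + 11782) = -9959/((-⅓ + (⅙)*64²) + 11782) = -9959/((-⅓ + (⅙)*4096) + 11782) = -9959/((-⅓ + 2048/3) + 11782) = -9959/(2047/3 + 11782) = -9959/37393/3 = -9959*3/37393 = -29877/37393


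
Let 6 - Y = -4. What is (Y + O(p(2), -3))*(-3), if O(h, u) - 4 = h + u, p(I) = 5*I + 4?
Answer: -75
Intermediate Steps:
Y = 10 (Y = 6 - 1*(-4) = 6 + 4 = 10)
p(I) = 4 + 5*I
O(h, u) = 4 + h + u (O(h, u) = 4 + (h + u) = 4 + h + u)
(Y + O(p(2), -3))*(-3) = (10 + (4 + (4 + 5*2) - 3))*(-3) = (10 + (4 + (4 + 10) - 3))*(-3) = (10 + (4 + 14 - 3))*(-3) = (10 + 15)*(-3) = 25*(-3) = -75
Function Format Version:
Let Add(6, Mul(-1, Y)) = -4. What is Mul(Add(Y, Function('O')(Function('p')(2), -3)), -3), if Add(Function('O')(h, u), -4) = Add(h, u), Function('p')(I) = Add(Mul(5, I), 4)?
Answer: -75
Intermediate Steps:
Y = 10 (Y = Add(6, Mul(-1, -4)) = Add(6, 4) = 10)
Function('p')(I) = Add(4, Mul(5, I))
Function('O')(h, u) = Add(4, h, u) (Function('O')(h, u) = Add(4, Add(h, u)) = Add(4, h, u))
Mul(Add(Y, Function('O')(Function('p')(2), -3)), -3) = Mul(Add(10, Add(4, Add(4, Mul(5, 2)), -3)), -3) = Mul(Add(10, Add(4, Add(4, 10), -3)), -3) = Mul(Add(10, Add(4, 14, -3)), -3) = Mul(Add(10, 15), -3) = Mul(25, -3) = -75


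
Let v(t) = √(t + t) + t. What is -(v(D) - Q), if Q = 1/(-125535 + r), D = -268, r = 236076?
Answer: 29624989/110541 - 2*I*√134 ≈ 268.0 - 23.152*I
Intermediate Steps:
v(t) = t + √2*√t (v(t) = √(2*t) + t = √2*√t + t = t + √2*√t)
Q = 1/110541 (Q = 1/(-125535 + 236076) = 1/110541 ≈ 9.0464e-6)
-(v(D) - Q) = -((-268 + √2*√(-268)) - 1*1/110541) = -((-268 + √2*(2*I*√67)) - 1/110541) = -((-268 + 2*I*√134) - 1/110541) = -(-29624989/110541 + 2*I*√134) = 29624989/110541 - 2*I*√134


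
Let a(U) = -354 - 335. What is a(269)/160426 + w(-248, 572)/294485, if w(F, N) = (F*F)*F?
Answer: -2447179394757/47243050610 ≈ -51.800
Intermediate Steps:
a(U) = -689
w(F, N) = F³ (w(F, N) = F²*F = F³)
a(269)/160426 + w(-248, 572)/294485 = -689/160426 + (-248)³/294485 = -689*1/160426 - 15252992*1/294485 = -689/160426 - 15252992/294485 = -2447179394757/47243050610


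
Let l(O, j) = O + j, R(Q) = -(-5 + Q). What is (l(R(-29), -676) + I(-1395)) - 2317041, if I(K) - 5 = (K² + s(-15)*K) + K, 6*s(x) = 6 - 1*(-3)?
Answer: -750281/2 ≈ -3.7514e+5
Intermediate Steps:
s(x) = 3/2 (s(x) = (6 - 1*(-3))/6 = (6 + 3)/6 = (⅙)*9 = 3/2)
I(K) = 5 + K² + 5*K/2 (I(K) = 5 + ((K² + 3*K/2) + K) = 5 + (K² + 5*K/2) = 5 + K² + 5*K/2)
R(Q) = 5 - Q
(l(R(-29), -676) + I(-1395)) - 2317041 = (((5 - 1*(-29)) - 676) + (5 + (-1395)² + (5/2)*(-1395))) - 2317041 = (((5 + 29) - 676) + (5 + 1946025 - 6975/2)) - 2317041 = ((34 - 676) + 3885085/2) - 2317041 = (-642 + 3885085/2) - 2317041 = 3883801/2 - 2317041 = -750281/2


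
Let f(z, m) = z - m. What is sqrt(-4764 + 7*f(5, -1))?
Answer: I*sqrt(4722) ≈ 68.717*I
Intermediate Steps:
sqrt(-4764 + 7*f(5, -1)) = sqrt(-4764 + 7*(5 - 1*(-1))) = sqrt(-4764 + 7*(5 + 1)) = sqrt(-4764 + 7*6) = sqrt(-4764 + 42) = sqrt(-4722) = I*sqrt(4722)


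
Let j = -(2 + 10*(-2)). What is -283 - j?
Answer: -301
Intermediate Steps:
j = 18 (j = -(2 - 20) = -1*(-18) = 18)
-283 - j = -283 - 1*18 = -283 - 18 = -301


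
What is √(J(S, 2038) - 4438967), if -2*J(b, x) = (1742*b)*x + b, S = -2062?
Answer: 22*√7553335 ≈ 60463.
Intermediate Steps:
J(b, x) = -b/2 - 871*b*x (J(b, x) = -((1742*b)*x + b)/2 = -(1742*b*x + b)/2 = -(b + 1742*b*x)/2 = -b/2 - 871*b*x)
√(J(S, 2038) - 4438967) = √(-½*(-2062)*(1 + 1742*2038) - 4438967) = √(-½*(-2062)*(1 + 3550196) - 4438967) = √(-½*(-2062)*3550197 - 4438967) = √(3660253107 - 4438967) = √3655814140 = 22*√7553335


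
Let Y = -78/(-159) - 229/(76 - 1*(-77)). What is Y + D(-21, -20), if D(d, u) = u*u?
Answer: 3235441/8109 ≈ 398.99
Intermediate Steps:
Y = -8159/8109 (Y = -78*(-1/159) - 229/(76 + 77) = 26/53 - 229/153 = -8159/8109 ≈ -1.0062)
D(d, u) = u**2
Y + D(-21, -20) = -8159/8109 + (-20)**2 = -8159/8109 + 400 = 3235441/8109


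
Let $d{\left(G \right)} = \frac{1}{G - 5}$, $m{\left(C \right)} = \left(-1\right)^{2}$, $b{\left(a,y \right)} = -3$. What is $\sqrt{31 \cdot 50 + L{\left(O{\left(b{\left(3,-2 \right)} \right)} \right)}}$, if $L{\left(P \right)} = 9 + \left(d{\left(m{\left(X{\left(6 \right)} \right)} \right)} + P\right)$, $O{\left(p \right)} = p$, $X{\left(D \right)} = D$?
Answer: $\frac{7 \sqrt{127}}{2} \approx 39.443$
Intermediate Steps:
$m{\left(C \right)} = 1$
$d{\left(G \right)} = \frac{1}{-5 + G}$
$L{\left(P \right)} = \frac{35}{4} + P$ ($L{\left(P \right)} = 9 + \left(\frac{1}{-5 + 1} + P\right) = 9 + \left(\frac{1}{-4} + P\right) = 9 + \left(- \frac{1}{4} + P\right) = \frac{35}{4} + P$)
$\sqrt{31 \cdot 50 + L{\left(O{\left(b{\left(3,-2 \right)} \right)} \right)}} = \sqrt{31 \cdot 50 + \left(\frac{35}{4} - 3\right)} = \sqrt{1550 + \frac{23}{4}} = \sqrt{\frac{6223}{4}} = \frac{7 \sqrt{127}}{2}$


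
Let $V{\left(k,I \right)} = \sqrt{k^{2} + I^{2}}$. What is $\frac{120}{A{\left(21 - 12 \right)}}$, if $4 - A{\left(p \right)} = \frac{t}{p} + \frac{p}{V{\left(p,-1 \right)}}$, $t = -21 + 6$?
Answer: $\frac{501840}{22969} + \frac{9720 \sqrt{82}}{22969} \approx 25.681$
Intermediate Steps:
$V{\left(k,I \right)} = \sqrt{I^{2} + k^{2}}$
$t = -15$
$A{\left(p \right)} = 4 + \frac{15}{p} - \frac{p}{\sqrt{1 + p^{2}}}$ ($A{\left(p \right)} = 4 - \left(- \frac{15}{p} + \frac{p}{\sqrt{\left(-1\right)^{2} + p^{2}}}\right) = 4 - \left(- \frac{15}{p} + \frac{p}{\sqrt{1 + p^{2}}}\right) = 4 + \frac{15}{p} - \frac{p}{\sqrt{1 + p^{2}}}$)
$\frac{120}{A{\left(21 - 12 \right)}} = \frac{120}{4 + \frac{15}{21 - 12} - \frac{21 - 12}{\sqrt{1 + \left(21 - 12\right)^{2}}}} = \frac{120}{4 + \frac{15}{9} - \frac{9}{\sqrt{1 + 9^{2}}}} = \frac{120}{4 + 15 \cdot \frac{1}{9} - \frac{9}{\sqrt{1 + 81}}} = \frac{120}{4 + \frac{5}{3} - \frac{9}{\sqrt{82}}} = \frac{120}{4 + \frac{5}{3} - 9 \frac{\sqrt{82}}{82}} = \frac{120}{4 + \frac{5}{3} - \frac{9 \sqrt{82}}{82}} = \frac{120}{\frac{17}{3} - \frac{9 \sqrt{82}}{82}}$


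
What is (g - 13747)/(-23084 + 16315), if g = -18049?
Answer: 31796/6769 ≈ 4.6973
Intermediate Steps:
(g - 13747)/(-23084 + 16315) = (-18049 - 13747)/(-23084 + 16315) = -31796/(-6769) = -31796*(-1/6769) = 31796/6769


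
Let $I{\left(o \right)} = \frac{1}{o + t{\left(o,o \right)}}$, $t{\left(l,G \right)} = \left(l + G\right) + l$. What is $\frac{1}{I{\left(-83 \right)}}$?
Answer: $-332$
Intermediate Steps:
$t{\left(l,G \right)} = G + 2 l$ ($t{\left(l,G \right)} = \left(G + l\right) + l = G + 2 l$)
$I{\left(o \right)} = \frac{1}{4 o}$ ($I{\left(o \right)} = \frac{1}{o + \left(o + 2 o\right)} = \frac{1}{o + 3 o} = \frac{1}{4 o}$)
$\frac{1}{I{\left(-83 \right)}} = \frac{1}{\frac{1}{4} \frac{1}{-83}} = \frac{1}{\frac{1}{4} \left(- \frac{1}{83}\right)} = \frac{1}{- \frac{1}{332}} = -332$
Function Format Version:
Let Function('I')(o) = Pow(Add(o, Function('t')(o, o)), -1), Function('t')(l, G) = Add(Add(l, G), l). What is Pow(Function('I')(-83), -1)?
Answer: -332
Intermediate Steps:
Function('t')(l, G) = Add(G, Mul(2, l)) (Function('t')(l, G) = Add(Add(G, l), l) = Add(G, Mul(2, l)))
Function('I')(o) = Mul(Rational(1, 4), Pow(o, -1)) (Function('I')(o) = Pow(Add(o, Add(o, Mul(2, o))), -1) = Pow(Add(o, Mul(3, o)), -1) = Pow(Mul(4, o), -1) = Mul(Rational(1, 4), Pow(o, -1)))
Pow(Function('I')(-83), -1) = Pow(Mul(Rational(1, 4), Pow(-83, -1)), -1) = Pow(Mul(Rational(1, 4), Rational(-1, 83)), -1) = Pow(Rational(-1, 332), -1) = -332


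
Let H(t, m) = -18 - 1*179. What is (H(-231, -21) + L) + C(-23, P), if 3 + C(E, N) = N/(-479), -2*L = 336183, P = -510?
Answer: -161222237/958 ≈ -1.6829e+5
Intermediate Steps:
H(t, m) = -197 (H(t, m) = -18 - 179 = -197)
L = -336183/2 (L = -1/2*336183 = -336183/2 ≈ -1.6809e+5)
C(E, N) = -3 - N/479 (C(E, N) = -3 + N/(-479) = -3 + N*(-1/479) = -3 - N/479)
(H(-231, -21) + L) + C(-23, P) = (-197 - 336183/2) + (-3 - 1/479*(-510)) = -336577/2 + (-3 + 510/479) = -336577/2 - 927/479 = -161222237/958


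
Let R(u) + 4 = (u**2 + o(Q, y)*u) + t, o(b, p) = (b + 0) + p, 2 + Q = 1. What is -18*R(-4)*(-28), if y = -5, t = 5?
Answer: 20664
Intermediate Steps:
Q = -1 (Q = -2 + 1 = -1)
o(b, p) = b + p
R(u) = 1 + u**2 - 6*u (R(u) = -4 + ((u**2 + (-1 - 5)*u) + 5) = -4 + ((u**2 - 6*u) + 5) = -4 + (5 + u**2 - 6*u) = 1 + u**2 - 6*u)
-18*R(-4)*(-28) = -18*(1 + (-4)**2 - 6*(-4))*(-28) = -18*(1 + 16 + 24)*(-28) = -18*41*(-28) = -738*(-28) = 20664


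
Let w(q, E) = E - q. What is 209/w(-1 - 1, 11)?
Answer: 209/13 ≈ 16.077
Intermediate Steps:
209/w(-1 - 1, 11) = 209/(11 - (-1 - 1)) = 209/(11 - 1*(-2)) = 209/(11 + 2) = 209/13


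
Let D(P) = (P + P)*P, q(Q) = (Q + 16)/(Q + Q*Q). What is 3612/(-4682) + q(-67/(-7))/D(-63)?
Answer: -10153584793/13161972852 ≈ -0.77143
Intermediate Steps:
q(Q) = (16 + Q)/(Q + Q**2)
D(P) = 2*P**2 (D(P) = (2*P)*P = 2*P**2)
3612/(-4682) + q(-67/(-7))/D(-63) = 3612/(-4682) + ((16 - 67/(-7))/(((-67/(-7)))*(1 - 67/(-7))))/((2*(-63)**2)) = 3612*(-1/4682) + ((16 - 67*(-1/7))/(((-67*(-1/7)))*(1 - 67*(-1/7))))/((2*3969)) = -1806/2341 + ((16 + 67/7)/((67/7)*(1 + 67/7)))/7938 = -1806/2341 + ((7/67)*(179/7)/(74/7))*(1/7938) = -1806/2341 + ((7/67)*(7/74)*(179/7))*(1/7938) = -1806/2341 + (1253/4958)*(1/7938) = -1806/2341 + 179/5622372 = -10153584793/13161972852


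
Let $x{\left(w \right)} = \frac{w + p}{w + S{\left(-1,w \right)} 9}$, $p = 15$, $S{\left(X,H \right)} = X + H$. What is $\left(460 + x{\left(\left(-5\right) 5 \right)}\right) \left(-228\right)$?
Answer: $- \frac{27166200}{259} \approx -1.0489 \cdot 10^{5}$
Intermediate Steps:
$S{\left(X,H \right)} = H + X$
$x{\left(w \right)} = \frac{15 + w}{-9 + 10 w}$ ($x{\left(w \right)} = \frac{w + 15}{w + \left(w - 1\right) 9} = \frac{15 + w}{w + \left(-1 + w\right) 9} = \frac{15 + w}{w + \left(-9 + 9 w\right)} = \frac{15 + w}{-9 + 10 w}$)
$\left(460 + x{\left(\left(-5\right) 5 \right)}\right) \left(-228\right) = \left(460 + \frac{15 - 25}{-9 + 10 \left(\left(-5\right) 5\right)}\right) \left(-228\right) = \left(460 + \frac{15 - 25}{-9 + 10 \left(-25\right)}\right) \left(-228\right) = \left(460 + \frac{1}{-9 - 250} \left(-10\right)\right) \left(-228\right) = \left(460 + \frac{1}{-259} \left(-10\right)\right) \left(-228\right) = \left(460 - - \frac{10}{259}\right) \left(-228\right) = \left(460 + \frac{10}{259}\right) \left(-228\right) = \frac{119150}{259} \left(-228\right) = - \frac{27166200}{259}$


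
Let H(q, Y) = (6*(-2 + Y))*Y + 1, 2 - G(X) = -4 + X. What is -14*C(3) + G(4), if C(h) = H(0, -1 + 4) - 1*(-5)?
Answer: -334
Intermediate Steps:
G(X) = 6 - X (G(X) = 2 - (-4 + X) = 2 + (4 - X) = 6 - X)
H(q, Y) = 1 + Y*(-12 + 6*Y) (H(q, Y) = (-12 + 6*Y)*Y + 1 = Y*(-12 + 6*Y) + 1 = 1 + Y*(-12 + 6*Y))
C(h) = 24 (C(h) = (1 - 12*(-1 + 4) + 6*(-1 + 4)**2) - 1*(-5) = (1 - 12*3 + 6*3**2) + 5 = (1 - 36 + 6*9) + 5 = (1 - 36 + 54) + 5 = 19 + 5 = 24)
-14*C(3) + G(4) = -14*24 + (6 - 1*4) = -336 + (6 - 4) = -336 + 2 = -334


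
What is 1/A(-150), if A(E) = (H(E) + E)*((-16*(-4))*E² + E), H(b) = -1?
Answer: -1/217417350 ≈ -4.5994e-9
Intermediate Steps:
A(E) = (-1 + E)*(E + 64*E²) (A(E) = (-1 + E)*((-16*(-4))*E² + E) = (-1 + E)*(64*E² + E) = (-1 + E)*(E + 64*E²))
1/A(-150) = 1/(-150*(-1 - 63*(-150) + 64*(-150)²)) = 1/(-150*(-1 + 9450 + 64*22500)) = 1/(-150*(-1 + 9450 + 1440000)) = 1/(-150*1449449) = 1/(-217417350) = -1/217417350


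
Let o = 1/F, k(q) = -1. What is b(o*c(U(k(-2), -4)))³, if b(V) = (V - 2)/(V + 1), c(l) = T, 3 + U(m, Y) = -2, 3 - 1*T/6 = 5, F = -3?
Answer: 8/125 ≈ 0.064000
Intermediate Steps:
T = -12 (T = 18 - 6*5 = 18 - 30 = -12)
U(m, Y) = -5 (U(m, Y) = -3 - 2 = -5)
c(l) = -12
o = -⅓ (o = 1/(-3) = -⅓ ≈ -0.33333)
b(V) = (-2 + V)/(1 + V)
b(o*c(U(k(-2), -4)))³ = ((-2 - ⅓*(-12))/(1 - ⅓*(-12)))³ = ((-2 + 4)/(1 + 4))³ = (2/5)³ = ((⅕)*2)³ = (⅖)³ = 8/125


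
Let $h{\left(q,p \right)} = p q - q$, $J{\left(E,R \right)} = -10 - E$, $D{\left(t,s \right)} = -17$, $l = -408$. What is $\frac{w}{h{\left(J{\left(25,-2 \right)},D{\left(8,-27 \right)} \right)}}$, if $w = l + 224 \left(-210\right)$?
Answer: $- \frac{2636}{35} \approx -75.314$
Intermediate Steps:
$h{\left(q,p \right)} = - q + p q$
$w = -47448$ ($w = -408 + 224 \left(-210\right) = -408 - 47040 = -47448$)
$\frac{w}{h{\left(J{\left(25,-2 \right)},D{\left(8,-27 \right)} \right)}} = - \frac{47448}{\left(-10 - 25\right) \left(-1 - 17\right)} = - \frac{47448}{\left(-10 - 25\right) \left(-18\right)} = - \frac{47448}{\left(-35\right) \left(-18\right)} = - \frac{47448}{630} = \left(-47448\right) \frac{1}{630} = - \frac{2636}{35}$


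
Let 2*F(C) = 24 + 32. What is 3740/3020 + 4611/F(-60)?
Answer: 701497/4228 ≈ 165.92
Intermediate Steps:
F(C) = 28 (F(C) = (24 + 32)/2 = (1/2)*56 = 28)
3740/3020 + 4611/F(-60) = 3740/3020 + 4611/28 = 3740*(1/3020) + 4611*(1/28) = 187/151 + 4611/28 = 701497/4228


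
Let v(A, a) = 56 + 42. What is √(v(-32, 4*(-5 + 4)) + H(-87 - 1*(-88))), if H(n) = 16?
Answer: √114 ≈ 10.677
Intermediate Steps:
v(A, a) = 98
√(v(-32, 4*(-5 + 4)) + H(-87 - 1*(-88))) = √(98 + 16) = √114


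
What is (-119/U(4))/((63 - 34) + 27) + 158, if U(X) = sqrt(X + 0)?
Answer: 2511/16 ≈ 156.94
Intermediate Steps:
U(X) = sqrt(X)
(-119/U(4))/((63 - 34) + 27) + 158 = (-119/(sqrt(4)))/((63 - 34) + 27) + 158 = (-119/2)/(29 + 27) + 158 = (-119*1/2)/56 + 158 = (1/56)*(-119/2) + 158 = -17/16 + 158 = 2511/16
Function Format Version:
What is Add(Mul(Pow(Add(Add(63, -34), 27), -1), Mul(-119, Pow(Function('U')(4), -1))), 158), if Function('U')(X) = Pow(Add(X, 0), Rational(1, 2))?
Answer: Rational(2511, 16) ≈ 156.94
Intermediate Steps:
Function('U')(X) = Pow(X, Rational(1, 2))
Add(Mul(Pow(Add(Add(63, -34), 27), -1), Mul(-119, Pow(Function('U')(4), -1))), 158) = Add(Mul(Pow(Add(Add(63, -34), 27), -1), Mul(-119, Pow(Pow(4, Rational(1, 2)), -1))), 158) = Add(Mul(Pow(Add(29, 27), -1), Mul(-119, Pow(2, -1))), 158) = Add(Mul(Pow(56, -1), Mul(-119, Rational(1, 2))), 158) = Add(Mul(Rational(1, 56), Rational(-119, 2)), 158) = Add(Rational(-17, 16), 158) = Rational(2511, 16)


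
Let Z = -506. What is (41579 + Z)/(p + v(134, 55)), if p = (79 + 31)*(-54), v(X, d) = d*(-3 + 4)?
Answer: -41073/5885 ≈ -6.9793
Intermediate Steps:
v(X, d) = d (v(X, d) = d*1 = d)
p = -5940 (p = 110*(-54) = -5940)
(41579 + Z)/(p + v(134, 55)) = (41579 - 506)/(-5940 + 55) = 41073/(-5885) = 41073*(-1/5885) = -41073/5885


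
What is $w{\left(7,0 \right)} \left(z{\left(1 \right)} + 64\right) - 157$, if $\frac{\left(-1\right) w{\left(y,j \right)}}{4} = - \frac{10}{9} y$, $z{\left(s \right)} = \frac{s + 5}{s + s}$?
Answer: $\frac{17347}{9} \approx 1927.4$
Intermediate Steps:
$z{\left(s \right)} = \frac{5 + s}{2 s}$
$w{\left(y,j \right)} = \frac{40 y}{9}$ ($w{\left(y,j \right)} = - 4 - \frac{10}{9} y = - 4 \left(-10\right) \frac{1}{9} y = - 4 \left(- \frac{10 y}{9}\right) = \frac{40 y}{9}$)
$w{\left(7,0 \right)} \left(z{\left(1 \right)} + 64\right) - 157 = \frac{40}{9} \cdot 7 \left(\frac{5 + 1}{2 \cdot 1} + 64\right) - 157 = \frac{280 \left(\frac{1}{2} \cdot 1 \cdot 6 + 64\right)}{9} - 157 = \frac{280 \left(3 + 64\right)}{9} - 157 = \frac{280}{9} \cdot 67 - 157 = \frac{18760}{9} - 157 = \frac{17347}{9}$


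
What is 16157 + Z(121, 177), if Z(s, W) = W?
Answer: 16334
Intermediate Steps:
16157 + Z(121, 177) = 16157 + 177 = 16334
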